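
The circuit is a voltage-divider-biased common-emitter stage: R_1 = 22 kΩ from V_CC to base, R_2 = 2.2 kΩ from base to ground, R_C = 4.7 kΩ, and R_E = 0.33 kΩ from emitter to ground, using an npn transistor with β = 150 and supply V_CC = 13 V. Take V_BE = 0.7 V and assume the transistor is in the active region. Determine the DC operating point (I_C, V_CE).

Thevenize the base divider: V_Th = V_CC·R_2/(R_1+R_2) = 13×2.2/24.2 = 1.18 V, R_Th = R_1‖R_2 = 2 kΩ.
Base-emitter loop: V_Th = I_B·R_Th + V_BE + (β+1)I_B·R_E, so I_B = (1.18 − 0.7) / (2 + 151×0.33) = 0.0093 mA.
I_C = β·I_B = 150×0.0093 = 1.39 mA, and I_E = (β+1)I_B = 1.4 mA.
V_CE = V_CC − I_C·R_C − I_E·R_E = 13 − 1.39×4.7 − 1.4×0.33 = 5.98 V.
V_CE = 5.98 V > 0.2 V confirms active-region operation.

I_C ≈ 1.4 mA, V_CE ≈ 6 V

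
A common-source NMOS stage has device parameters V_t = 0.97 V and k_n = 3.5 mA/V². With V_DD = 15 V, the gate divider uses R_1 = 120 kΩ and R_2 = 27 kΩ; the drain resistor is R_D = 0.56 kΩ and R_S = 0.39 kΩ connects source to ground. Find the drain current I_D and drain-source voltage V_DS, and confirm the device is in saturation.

I_D ≈ 1.9 mA, V_DS ≈ 13 V

V_G = V_DD·R_2/(R_1+R_2) = 15×27/147 = 2.76 V.
Assume saturation: I_D = (k_n/2)(V_GS − V_t)² with V_GS = V_G − I_D·R_S = 2.76 − 0.39·I_D.
Substituting gives 0.266·I_D² − 3.44·I_D + 5.58 = 0, with roots I_D = 1.9 or 11 mA.
The root I_D = 11 mA gives V_GS = -1.54 V ≤ V_t, so take I_D = 1.9 mA.
Then V_GS = 2.01 V and V_DS = V_DD − I_D(R_D+R_S) = 15 − 1.9×0.95 = 13.2 V.
Saturation requires V_DS ≥ V_GS − V_t = 1.04 V; 13.2 ≥ 1.04 ✓.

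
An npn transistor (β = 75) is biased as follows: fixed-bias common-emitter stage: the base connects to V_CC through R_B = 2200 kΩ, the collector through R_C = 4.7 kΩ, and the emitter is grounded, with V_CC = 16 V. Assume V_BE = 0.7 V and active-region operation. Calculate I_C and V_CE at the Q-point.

Base loop: V_CC = I_B·R_B + V_BE, so I_B = (16 − 0.7)/2200 kΩ = 0.00695 mA.
In the active region I_C = β·I_B = 75 × 0.00695 = 0.522 mA.
Collector loop: V_CE = V_CC − I_C·R_C = 16 − 0.522×4.7 = 13.5 V.
Since V_CE = 13.5 V > V_CE(sat) ≈ 0.2 V, the transistor is in the active region as assumed.

I_C ≈ 0.52 mA, V_CE ≈ 14 V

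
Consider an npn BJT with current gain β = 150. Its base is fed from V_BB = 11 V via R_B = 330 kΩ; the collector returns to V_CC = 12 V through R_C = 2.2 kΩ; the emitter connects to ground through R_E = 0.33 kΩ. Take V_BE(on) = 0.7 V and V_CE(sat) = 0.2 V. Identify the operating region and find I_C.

active; I_C ≈ 4.1 mA

Assume active. Base-emitter loop: I_B = (V_BB − V_BE)/(R_B + (β+1)R_E) = (11 − 0.7)/(330 + 151×0.33) = 0.0271 mA.
I_C = β·I_B = 150×0.0271 = 4.07 mA.
V_CE = V_CC − I_C·R_C − I_E·R_E = 12 − 4.07×2.2 − 4.09×0.33 = 1.7 V > V_CE(sat), so the active-region assumption holds.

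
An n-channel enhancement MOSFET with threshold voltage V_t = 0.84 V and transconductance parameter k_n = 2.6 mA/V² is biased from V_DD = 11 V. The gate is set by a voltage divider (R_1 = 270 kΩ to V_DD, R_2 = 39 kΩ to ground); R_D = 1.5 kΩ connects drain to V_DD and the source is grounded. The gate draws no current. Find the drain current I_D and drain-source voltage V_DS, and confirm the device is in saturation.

I_D ≈ 0.39 mA, V_DS ≈ 10 V

V_G = V_DD·R_2/(R_1+R_2) = 11×39/309 = 1.39 V. With the source grounded, V_GS = V_G = 1.39 V.
Assume saturation: I_D = (k_n/2)(V_GS − V_t)² = (2.6/2)×(1.39 − 0.84)² = 1.3×0.548² = 0.391 mA.
V_DS = V_DD − I_D·R_D = 11 − 0.391×1.5 = 10.4 V.
Saturation requires V_DS ≥ V_GS − V_t = 0.548 V; 10.4 ≥ 0.548 ✓.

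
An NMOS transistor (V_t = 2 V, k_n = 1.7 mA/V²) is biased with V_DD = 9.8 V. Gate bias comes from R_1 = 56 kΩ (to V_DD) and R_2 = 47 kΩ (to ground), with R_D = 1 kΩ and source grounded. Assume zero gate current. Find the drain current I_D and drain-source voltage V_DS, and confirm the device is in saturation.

V_G = V_DD·R_2/(R_1+R_2) = 9.8×47/103 = 4.47 V. With the source grounded, V_GS = V_G = 4.47 V.
Assume saturation: I_D = (k_n/2)(V_GS − V_t)² = (1.7/2)×(4.47 − 2)² = 0.85×2.47² = 5.19 mA.
V_DS = V_DD − I_D·R_D = 9.8 − 5.19×1 = 4.61 V.
Saturation requires V_DS ≥ V_GS − V_t = 2.47 V; 4.61 ≥ 2.47 ✓.

I_D ≈ 5.2 mA, V_DS ≈ 4.6 V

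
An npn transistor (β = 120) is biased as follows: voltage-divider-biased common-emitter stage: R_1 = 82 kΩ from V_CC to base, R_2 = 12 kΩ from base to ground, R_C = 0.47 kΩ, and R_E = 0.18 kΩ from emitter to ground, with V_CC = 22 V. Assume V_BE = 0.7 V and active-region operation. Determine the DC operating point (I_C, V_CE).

Thevenize the base divider: V_Th = V_CC·R_2/(R_1+R_2) = 22×12/94 = 2.81 V, R_Th = R_1‖R_2 = 10.5 kΩ.
Base-emitter loop: V_Th = I_B·R_Th + V_BE + (β+1)I_B·R_E, so I_B = (2.81 − 0.7) / (10.5 + 121×0.18) = 0.0654 mA.
I_C = β·I_B = 120×0.0654 = 7.85 mA, and I_E = (β+1)I_B = 7.91 mA.
V_CE = V_CC − I_C·R_C − I_E·R_E = 22 − 7.85×0.47 − 7.91×0.18 = 16.9 V.
V_CE = 16.9 V > 0.2 V confirms active-region operation.

I_C ≈ 7.8 mA, V_CE ≈ 17 V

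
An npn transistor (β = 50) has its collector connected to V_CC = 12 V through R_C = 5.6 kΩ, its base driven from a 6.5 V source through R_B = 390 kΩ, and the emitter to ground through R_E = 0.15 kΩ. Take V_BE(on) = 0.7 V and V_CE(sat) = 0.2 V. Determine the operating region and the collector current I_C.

active; I_C ≈ 0.73 mA

Assume active. Base-emitter loop: I_B = (V_BB − V_BE)/(R_B + (β+1)R_E) = (6.5 − 0.7)/(390 + 51×0.15) = 0.0146 mA.
I_C = β·I_B = 50×0.0146 = 0.729 mA.
V_CE = V_CC − I_C·R_C − I_E·R_E = 12 − 0.729×5.6 − 0.744×0.15 = 7.8 V > V_CE(sat), so the active-region assumption holds.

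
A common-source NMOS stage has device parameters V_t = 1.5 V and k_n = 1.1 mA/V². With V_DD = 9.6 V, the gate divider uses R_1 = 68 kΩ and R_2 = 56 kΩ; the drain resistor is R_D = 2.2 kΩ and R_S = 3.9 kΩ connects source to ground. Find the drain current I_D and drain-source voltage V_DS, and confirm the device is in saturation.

V_G = V_DD·R_2/(R_1+R_2) = 9.6×56/124 = 4.34 V.
Assume saturation: I_D = (k_n/2)(V_GS − V_t)² with V_GS = V_G − I_D·R_S = 4.34 − 3.9·I_D.
Substituting gives 8.37·I_D² − 13.2·I_D + 4.42 = 0, with roots I_D = 0.486 or 1.09 mA.
The root I_D = 1.09 mA gives V_GS = 0.0938 V ≤ V_t, so take I_D = 0.486 mA.
Then V_GS = 2.44 V and V_DS = V_DD − I_D(R_D+R_S) = 9.6 − 0.486×6.1 = 6.64 V.
Saturation requires V_DS ≥ V_GS − V_t = 0.94 V; 6.64 ≥ 0.94 ✓.

I_D ≈ 0.49 mA, V_DS ≈ 6.6 V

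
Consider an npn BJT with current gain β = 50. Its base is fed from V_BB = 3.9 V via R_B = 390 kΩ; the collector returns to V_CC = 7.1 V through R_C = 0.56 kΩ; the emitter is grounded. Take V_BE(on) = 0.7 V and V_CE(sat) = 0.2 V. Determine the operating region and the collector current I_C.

Assume active. Base-emitter loop: I_B = (V_BB − V_BE)/R_B = (3.9 − 0.7)/390 = 0.00821 mA.
I_C = β·I_B = 50×0.00821 = 0.41 mA.
V_CE = V_CC − I_C·R_C = 7.1 − 0.41×0.56 = 6.87 V > V_CE(sat), so the active-region assumption holds.

active; I_C ≈ 0.41 mA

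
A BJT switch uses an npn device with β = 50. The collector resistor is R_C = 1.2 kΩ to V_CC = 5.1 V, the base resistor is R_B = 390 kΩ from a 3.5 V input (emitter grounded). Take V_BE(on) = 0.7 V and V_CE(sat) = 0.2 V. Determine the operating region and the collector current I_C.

active; I_C ≈ 0.36 mA

Assume active. Base-emitter loop: I_B = (V_BB − V_BE)/R_B = (3.5 − 0.7)/390 = 0.00718 mA.
I_C = β·I_B = 50×0.00718 = 0.359 mA.
V_CE = V_CC − I_C·R_C = 5.1 − 0.359×1.2 = 4.67 V > V_CE(sat), so the active-region assumption holds.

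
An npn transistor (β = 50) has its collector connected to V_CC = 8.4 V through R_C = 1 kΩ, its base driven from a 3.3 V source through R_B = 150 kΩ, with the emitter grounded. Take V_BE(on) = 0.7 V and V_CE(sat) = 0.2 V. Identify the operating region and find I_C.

active; I_C ≈ 0.87 mA

Assume active. Base-emitter loop: I_B = (V_BB − V_BE)/R_B = (3.3 − 0.7)/150 = 0.0173 mA.
I_C = β·I_B = 50×0.0173 = 0.867 mA.
V_CE = V_CC − I_C·R_C = 8.4 − 0.867×1 = 7.53 V > V_CE(sat), so the active-region assumption holds.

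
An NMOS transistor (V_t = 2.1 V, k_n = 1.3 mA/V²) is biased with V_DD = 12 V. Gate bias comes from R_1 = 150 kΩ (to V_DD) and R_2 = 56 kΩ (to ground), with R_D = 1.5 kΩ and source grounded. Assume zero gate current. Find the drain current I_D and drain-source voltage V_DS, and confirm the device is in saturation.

I_D ≈ 0.88 mA, V_DS ≈ 11 V

V_G = V_DD·R_2/(R_1+R_2) = 12×56/206 = 3.26 V. With the source grounded, V_GS = V_G = 3.26 V.
Assume saturation: I_D = (k_n/2)(V_GS − V_t)² = (1.3/2)×(3.26 − 2.1)² = 0.65×1.16² = 0.878 mA.
V_DS = V_DD − I_D·R_D = 12 − 0.878×1.5 = 10.7 V.
Saturation requires V_DS ≥ V_GS − V_t = 1.16 V; 10.7 ≥ 1.16 ✓.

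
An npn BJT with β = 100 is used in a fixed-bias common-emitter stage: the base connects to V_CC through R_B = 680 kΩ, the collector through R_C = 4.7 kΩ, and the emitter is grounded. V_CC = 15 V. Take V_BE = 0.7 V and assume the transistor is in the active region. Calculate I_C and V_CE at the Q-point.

I_C ≈ 2.1 mA, V_CE ≈ 5.1 V

Base loop: V_CC = I_B·R_B + V_BE, so I_B = (15 − 0.7)/680 kΩ = 0.021 mA.
In the active region I_C = β·I_B = 100 × 0.021 = 2.1 mA.
Collector loop: V_CE = V_CC − I_C·R_C = 15 − 2.1×4.7 = 5.12 V.
Since V_CE = 5.12 V > V_CE(sat) ≈ 0.2 V, the transistor is in the active region as assumed.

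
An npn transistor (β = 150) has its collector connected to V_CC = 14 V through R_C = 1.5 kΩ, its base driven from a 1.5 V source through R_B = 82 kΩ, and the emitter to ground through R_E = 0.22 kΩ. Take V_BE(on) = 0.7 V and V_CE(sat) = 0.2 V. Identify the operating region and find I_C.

active; I_C ≈ 1 mA

Assume active. Base-emitter loop: I_B = (V_BB − V_BE)/(R_B + (β+1)R_E) = (1.5 − 0.7)/(82 + 151×0.22) = 0.00694 mA.
I_C = β·I_B = 150×0.00694 = 1.04 mA.
V_CE = V_CC − I_C·R_C − I_E·R_E = 14 − 1.04×1.5 − 1.05×0.22 = 12.2 V > V_CE(sat), so the active-region assumption holds.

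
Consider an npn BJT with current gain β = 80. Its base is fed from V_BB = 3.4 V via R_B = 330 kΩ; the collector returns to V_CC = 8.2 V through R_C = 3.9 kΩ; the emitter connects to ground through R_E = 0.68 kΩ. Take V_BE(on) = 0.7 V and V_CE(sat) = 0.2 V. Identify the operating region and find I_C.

active; I_C ≈ 0.56 mA

Assume active. Base-emitter loop: I_B = (V_BB − V_BE)/(R_B + (β+1)R_E) = (3.4 − 0.7)/(330 + 81×0.68) = 0.00701 mA.
I_C = β·I_B = 80×0.00701 = 0.561 mA.
V_CE = V_CC − I_C·R_C − I_E·R_E = 8.2 − 0.561×3.9 − 0.568×0.68 = 5.63 V > V_CE(sat), so the active-region assumption holds.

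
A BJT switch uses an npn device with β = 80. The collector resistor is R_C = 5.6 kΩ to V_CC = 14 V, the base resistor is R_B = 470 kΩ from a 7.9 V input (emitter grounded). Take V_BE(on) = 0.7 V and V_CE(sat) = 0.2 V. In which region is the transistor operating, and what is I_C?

active; I_C ≈ 1.2 mA

Assume active. Base-emitter loop: I_B = (V_BB − V_BE)/R_B = (7.9 − 0.7)/470 = 0.0153 mA.
I_C = β·I_B = 80×0.0153 = 1.23 mA.
V_CE = V_CC − I_C·R_C = 14 − 1.23×5.6 = 7.14 V > V_CE(sat), so the active-region assumption holds.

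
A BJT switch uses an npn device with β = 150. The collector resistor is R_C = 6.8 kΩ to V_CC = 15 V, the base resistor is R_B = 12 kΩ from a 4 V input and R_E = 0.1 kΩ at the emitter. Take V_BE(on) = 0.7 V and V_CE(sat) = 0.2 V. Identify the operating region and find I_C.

saturation; I_C ≈ 2.1 mA

Assume active: I_B = (4 − 0.7)/(12 + 151×0.1) = 0.122 mA, I_C = β·I_B = 18.3 mA.
Then V_CE = 15 − 18.3×6.8 − 18.4×0.1 = -111 V < 0.2 V — the active assumption fails.
Re-solve with V_CE = 0.2 V. KCL at the emitter: V_E/R_E = (V_BB−0.7−V_E)/R_B + (V_CC−0.2−V_E)/R_C, giving V_E = 0.24 V.
I_C = (V_CC − 0.2 − V_E)/R_C = (14.8 − 0.24)/6.8 = 2.14 mA.
Check: I_B = (3.3 − 0.24)/12 = 0.255 mA, and β·I_B = 38.3 mA > I_C, confirming saturation.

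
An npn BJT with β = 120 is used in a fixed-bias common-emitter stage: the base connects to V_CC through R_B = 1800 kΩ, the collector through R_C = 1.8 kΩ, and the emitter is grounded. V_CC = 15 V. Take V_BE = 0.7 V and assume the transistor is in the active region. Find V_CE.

V_CE ≈ 13 V

Base loop: V_CC = I_B·R_B + V_BE, so I_B = (15 − 0.7)/1800 kΩ = 0.00794 mA.
In the active region I_C = β·I_B = 120 × 0.00794 = 0.953 mA.
Collector loop: V_CE = V_CC − I_C·R_C = 15 − 0.953×1.8 = 13.3 V.
Since V_CE = 13.3 V > V_CE(sat) ≈ 0.2 V, the transistor is in the active region as assumed.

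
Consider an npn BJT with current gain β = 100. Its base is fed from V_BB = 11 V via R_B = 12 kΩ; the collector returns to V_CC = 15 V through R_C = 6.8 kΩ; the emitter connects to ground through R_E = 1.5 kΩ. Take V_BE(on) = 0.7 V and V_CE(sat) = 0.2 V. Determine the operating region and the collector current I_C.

Assume active: I_B = (11 − 0.7)/(12 + 101×1.5) = 0.063 mA, I_C = β·I_B = 6.3 mA.
Then V_CE = 15 − 6.3×6.8 − 6.36×1.5 = -37.4 V < 0.2 V — the active assumption fails.
Re-solve with V_CE = 0.2 V. KCL at the emitter: V_E/R_E = (V_BB−0.7−V_E)/R_B + (V_CC−0.2−V_E)/R_C, giving V_E = 3.38 V.
I_C = (V_CC − 0.2 − V_E)/R_C = (14.8 − 3.38)/6.8 = 1.68 mA.
Check: I_B = (10.3 − 3.38)/12 = 0.576 mA, and β·I_B = 57.6 mA > I_C, confirming saturation.

saturation; I_C ≈ 1.7 mA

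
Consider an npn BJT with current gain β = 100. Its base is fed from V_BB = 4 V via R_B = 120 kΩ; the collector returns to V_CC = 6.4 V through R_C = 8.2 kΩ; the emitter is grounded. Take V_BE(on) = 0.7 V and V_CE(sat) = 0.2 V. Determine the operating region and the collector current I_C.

saturation; I_C ≈ 0.76 mA

Assume active: I_B = (4 − 0.7)/120 = 0.0275 mA, giving I_C = β·I_B = 2.75 mA.
But then V_CE = 6.4 − 2.75×8.2 = -16.1 V < V_CE(sat) = 0.2 V — impossible in the active region.
So the transistor is saturated. With V_CE = 0.2 V, I_C = (V_CC − 0.2)/R_C = 6.2/8.2 = 0.756 mA.
Check: β·I_B = 2.75 mA > I_C = 0.756 mA, confirming saturation.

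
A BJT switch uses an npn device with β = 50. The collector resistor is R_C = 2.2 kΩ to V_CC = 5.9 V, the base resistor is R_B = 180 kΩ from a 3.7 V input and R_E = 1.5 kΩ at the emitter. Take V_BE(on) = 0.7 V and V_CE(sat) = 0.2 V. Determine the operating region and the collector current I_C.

Assume active. Base-emitter loop: I_B = (V_BB − V_BE)/(R_B + (β+1)R_E) = (3.7 − 0.7)/(180 + 51×1.5) = 0.0117 mA.
I_C = β·I_B = 50×0.0117 = 0.585 mA.
V_CE = V_CC − I_C·R_C − I_E·R_E = 5.9 − 0.585×2.2 − 0.596×1.5 = 3.72 V > V_CE(sat), so the active-region assumption holds.

active; I_C ≈ 0.58 mA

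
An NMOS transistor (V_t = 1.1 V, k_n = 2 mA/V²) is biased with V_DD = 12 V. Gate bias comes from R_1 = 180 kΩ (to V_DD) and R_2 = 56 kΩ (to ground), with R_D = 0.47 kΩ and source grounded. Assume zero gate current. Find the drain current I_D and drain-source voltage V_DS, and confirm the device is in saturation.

V_G = V_DD·R_2/(R_1+R_2) = 12×56/236 = 2.85 V. With the source grounded, V_GS = V_G = 2.85 V.
Assume saturation: I_D = (k_n/2)(V_GS − V_t)² = (2/2)×(2.85 − 1.1)² = 1×1.75² = 3.05 mA.
V_DS = V_DD − I_D·R_D = 12 − 3.05×0.47 = 10.6 V.
Saturation requires V_DS ≥ V_GS − V_t = 1.75 V; 10.6 ≥ 1.75 ✓.

I_D ≈ 3.1 mA, V_DS ≈ 11 V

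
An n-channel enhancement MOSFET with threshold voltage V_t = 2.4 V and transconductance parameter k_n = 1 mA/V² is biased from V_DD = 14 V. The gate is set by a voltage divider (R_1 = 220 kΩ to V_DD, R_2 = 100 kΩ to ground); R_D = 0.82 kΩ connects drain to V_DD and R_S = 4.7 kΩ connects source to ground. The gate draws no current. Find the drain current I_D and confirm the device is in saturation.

V_G = V_DD·R_2/(R_1+R_2) = 14×100/320 = 4.38 V.
Assume saturation: I_D = (k_n/2)(V_GS − V_t)² with V_GS = V_G − I_D·R_S = 4.38 − 4.7·I_D.
Substituting gives 11·I_D² − 10.3·I_D + 1.95 = 0, with roots I_D = 0.265 or 0.666 mA.
The root I_D = 0.666 mA gives V_GS = 1.25 V ≤ V_t, so take I_D = 0.265 mA.
Then V_GS = 3.13 V and V_DS = V_DD − I_D(R_D+R_S) = 14 − 0.265×5.52 = 12.5 V.
Saturation requires V_DS ≥ V_GS − V_t = 0.728 V; 12.5 ≥ 0.728 ✓.

I_D ≈ 0.27 mA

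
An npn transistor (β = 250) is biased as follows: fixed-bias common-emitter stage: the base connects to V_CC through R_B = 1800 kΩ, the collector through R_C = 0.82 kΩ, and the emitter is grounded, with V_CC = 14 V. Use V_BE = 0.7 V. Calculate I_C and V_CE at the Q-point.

I_C ≈ 1.8 mA, V_CE ≈ 12 V

Base loop: V_CC = I_B·R_B + V_BE, so I_B = (14 − 0.7)/1800 kΩ = 0.00739 mA.
In the active region I_C = β·I_B = 250 × 0.00739 = 1.85 mA.
Collector loop: V_CE = V_CC − I_C·R_C = 14 − 1.85×0.82 = 12.5 V.
Since V_CE = 12.5 V > V_CE(sat) ≈ 0.2 V, the transistor is in the active region as assumed.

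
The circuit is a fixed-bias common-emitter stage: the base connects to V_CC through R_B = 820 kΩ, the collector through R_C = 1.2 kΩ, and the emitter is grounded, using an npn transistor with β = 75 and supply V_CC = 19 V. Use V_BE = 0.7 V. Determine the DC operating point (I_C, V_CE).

I_C ≈ 1.7 mA, V_CE ≈ 17 V

Base loop: V_CC = I_B·R_B + V_BE, so I_B = (19 − 0.7)/820 kΩ = 0.0223 mA.
In the active region I_C = β·I_B = 75 × 0.0223 = 1.67 mA.
Collector loop: V_CE = V_CC − I_C·R_C = 19 − 1.67×1.2 = 17 V.
Since V_CE = 17 V > V_CE(sat) ≈ 0.2 V, the transistor is in the active region as assumed.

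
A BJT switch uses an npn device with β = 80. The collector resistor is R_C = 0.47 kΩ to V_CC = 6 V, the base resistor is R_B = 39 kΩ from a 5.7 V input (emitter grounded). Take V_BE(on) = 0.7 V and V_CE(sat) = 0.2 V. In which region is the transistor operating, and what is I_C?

Assume active. Base-emitter loop: I_B = (V_BB − V_BE)/R_B = (5.7 − 0.7)/39 = 0.128 mA.
I_C = β·I_B = 80×0.128 = 10.3 mA.
V_CE = V_CC − I_C·R_C = 6 − 10.3×0.47 = 1.18 V > V_CE(sat), so the active-region assumption holds.

active; I_C ≈ 10 mA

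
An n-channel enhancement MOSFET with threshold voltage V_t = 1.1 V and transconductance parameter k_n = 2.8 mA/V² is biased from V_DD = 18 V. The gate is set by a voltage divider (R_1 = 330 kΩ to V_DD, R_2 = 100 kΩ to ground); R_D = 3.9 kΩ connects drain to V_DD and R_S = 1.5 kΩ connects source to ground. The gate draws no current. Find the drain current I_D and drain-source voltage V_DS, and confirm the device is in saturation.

V_G = V_DD·R_2/(R_1+R_2) = 18×100/430 = 4.19 V.
Assume saturation: I_D = (k_n/2)(V_GS − V_t)² with V_GS = V_G − I_D·R_S = 4.19 − 1.5·I_D.
Substituting gives 3.15·I_D² − 14·I_D + 13.3 = 0, with roots I_D = 1.39 or 3.04 mA.
The root I_D = 3.04 mA gives V_GS = -0.374 V ≤ V_t, so take I_D = 1.39 mA.
Then V_GS = 2.1 V and V_DS = V_DD − I_D(R_D+R_S) = 18 − 1.39×5.4 = 10.5 V.
Saturation requires V_DS ≥ V_GS − V_t = 0.997 V; 10.5 ≥ 0.997 ✓.

I_D ≈ 1.4 mA, V_DS ≈ 10 V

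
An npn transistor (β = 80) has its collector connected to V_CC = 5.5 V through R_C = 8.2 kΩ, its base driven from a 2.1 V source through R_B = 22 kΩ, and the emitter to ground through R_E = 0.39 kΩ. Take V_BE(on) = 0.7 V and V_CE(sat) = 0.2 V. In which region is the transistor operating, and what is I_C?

Assume active: I_B = (2.1 − 0.7)/(22 + 81×0.39) = 0.0261 mA, I_C = β·I_B = 2.09 mA.
Then V_CE = 5.5 − 2.09×8.2 − 2.12×0.39 = -12.5 V < 0.2 V — the active assumption fails.
Re-solve with V_CE = 0.2 V. KCL at the emitter: V_E/R_E = (V_BB−0.7−V_E)/R_B + (V_CC−0.2−V_E)/R_C, giving V_E = 0.26 V.
I_C = (V_CC − 0.2 − V_E)/R_C = (5.3 − 0.26)/8.2 = 0.615 mA.
Check: I_B = (1.4 − 0.26)/22 = 0.0518 mA, and β·I_B = 4.15 mA > I_C, confirming saturation.

saturation; I_C ≈ 0.61 mA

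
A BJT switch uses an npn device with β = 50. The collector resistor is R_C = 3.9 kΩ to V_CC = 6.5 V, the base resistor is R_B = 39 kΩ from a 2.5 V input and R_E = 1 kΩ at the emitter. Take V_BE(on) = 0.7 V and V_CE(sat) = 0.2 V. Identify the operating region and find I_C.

Assume active. Base-emitter loop: I_B = (V_BB − V_BE)/(R_B + (β+1)R_E) = (2.5 − 0.7)/(39 + 51×1) = 0.02 mA.
I_C = β·I_B = 50×0.02 = 1 mA.
V_CE = V_CC − I_C·R_C − I_E·R_E = 6.5 − 1×3.9 − 1.02×1 = 1.58 V > V_CE(sat), so the active-region assumption holds.

active; I_C ≈ 1 mA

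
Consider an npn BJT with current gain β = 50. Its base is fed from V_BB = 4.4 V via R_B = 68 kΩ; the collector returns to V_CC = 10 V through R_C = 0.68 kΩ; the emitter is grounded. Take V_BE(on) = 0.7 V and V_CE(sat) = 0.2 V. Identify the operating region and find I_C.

active; I_C ≈ 2.7 mA

Assume active. Base-emitter loop: I_B = (V_BB − V_BE)/R_B = (4.4 − 0.7)/68 = 0.0544 mA.
I_C = β·I_B = 50×0.0544 = 2.72 mA.
V_CE = V_CC − I_C·R_C = 10 − 2.72×0.68 = 8.15 V > V_CE(sat), so the active-region assumption holds.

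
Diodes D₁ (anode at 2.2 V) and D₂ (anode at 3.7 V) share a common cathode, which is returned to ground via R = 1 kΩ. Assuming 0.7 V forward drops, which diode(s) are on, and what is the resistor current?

Assume both conduct. Then node N would need to be at both 2.2−0.7 = 1.5 V and 3.7−0.7 = 3 V, which is impossible.
Assume only D₂ conducts: V_N = 3.7 − 0.7 = 3 V, so I_R = 3/1 = 3 mA.
Check D₁: its anode-to-cathode voltage is 2.2 − 3 = -0.8 V < 0.7 V, so it is off. The assumption is consistent.

Only D₂ conducts; I_R ≈ 3 mA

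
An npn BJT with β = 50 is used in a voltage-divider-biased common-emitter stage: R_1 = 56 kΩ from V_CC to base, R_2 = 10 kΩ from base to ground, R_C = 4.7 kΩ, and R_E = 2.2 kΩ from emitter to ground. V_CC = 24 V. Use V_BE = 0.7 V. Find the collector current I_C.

I_C ≈ 1.2 mA

Thevenize the base divider: V_Th = V_CC·R_2/(R_1+R_2) = 24×10/66 = 3.64 V, R_Th = R_1‖R_2 = 8.48 kΩ.
Base-emitter loop: V_Th = I_B·R_Th + V_BE + (β+1)I_B·R_E, so I_B = (3.64 − 0.7) / (8.48 + 51×2.2) = 0.0243 mA.
I_C = β·I_B = 50×0.0243 = 1.22 mA, and I_E = (β+1)I_B = 1.24 mA.
V_CE = V_CC − I_C·R_C − I_E·R_E = 24 − 1.22×4.7 − 1.24×2.2 = 15.6 V.
V_CE = 15.6 V > 0.2 V confirms active-region operation.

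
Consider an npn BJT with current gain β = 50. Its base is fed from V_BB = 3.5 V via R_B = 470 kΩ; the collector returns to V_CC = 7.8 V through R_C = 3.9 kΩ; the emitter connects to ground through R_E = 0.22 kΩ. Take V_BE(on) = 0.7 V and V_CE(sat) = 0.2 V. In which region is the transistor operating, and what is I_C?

Assume active. Base-emitter loop: I_B = (V_BB − V_BE)/(R_B + (β+1)R_E) = (3.5 − 0.7)/(470 + 51×0.22) = 0.00582 mA.
I_C = β·I_B = 50×0.00582 = 0.291 mA.
V_CE = V_CC − I_C·R_C − I_E·R_E = 7.8 − 0.291×3.9 − 0.297×0.22 = 6.6 V > V_CE(sat), so the active-region assumption holds.

active; I_C ≈ 0.29 mA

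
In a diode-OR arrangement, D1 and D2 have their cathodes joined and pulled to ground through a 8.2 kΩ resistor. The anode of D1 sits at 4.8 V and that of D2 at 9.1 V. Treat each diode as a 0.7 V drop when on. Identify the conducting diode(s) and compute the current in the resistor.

Only D2 conducts; I_R ≈ 1 mA

Assume both conduct. Then node N would need to be at both 4.8−0.7 = 4.1 V and 9.1−0.7 = 8.4 V, which is impossible.
Assume only D2 conducts: V_N = 9.1 − 0.7 = 8.4 V, so I_R = 8.4/8.2 = 1.02 mA.
Check D1: its anode-to-cathode voltage is 4.8 − 8.4 = -3.6 V < 0.7 V, so it is off. The assumption is consistent.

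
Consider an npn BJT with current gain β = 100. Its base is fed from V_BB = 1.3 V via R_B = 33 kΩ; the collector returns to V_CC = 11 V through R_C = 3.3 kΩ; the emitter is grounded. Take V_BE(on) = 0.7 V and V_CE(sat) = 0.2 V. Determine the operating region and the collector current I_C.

active; I_C ≈ 1.8 mA

Assume active. Base-emitter loop: I_B = (V_BB − V_BE)/R_B = (1.3 − 0.7)/33 = 0.0182 mA.
I_C = β·I_B = 100×0.0182 = 1.82 mA.
V_CE = V_CC − I_C·R_C = 11 − 1.82×3.3 = 5 V > V_CE(sat), so the active-region assumption holds.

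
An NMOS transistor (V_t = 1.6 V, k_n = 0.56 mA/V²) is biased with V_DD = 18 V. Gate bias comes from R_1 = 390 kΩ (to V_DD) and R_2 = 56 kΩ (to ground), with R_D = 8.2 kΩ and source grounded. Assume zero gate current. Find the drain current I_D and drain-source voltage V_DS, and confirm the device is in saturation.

I_D ≈ 0.12 mA, V_DS ≈ 17 V

V_G = V_DD·R_2/(R_1+R_2) = 18×56/446 = 2.26 V. With the source grounded, V_GS = V_G = 2.26 V.
Assume saturation: I_D = (k_n/2)(V_GS − V_t)² = (0.56/2)×(2.26 − 1.6)² = 0.28×0.66² = 0.122 mA.
V_DS = V_DD − I_D·R_D = 18 − 0.122×8.2 = 17 V.
Saturation requires V_DS ≥ V_GS − V_t = 0.66 V; 17 ≥ 0.66 ✓.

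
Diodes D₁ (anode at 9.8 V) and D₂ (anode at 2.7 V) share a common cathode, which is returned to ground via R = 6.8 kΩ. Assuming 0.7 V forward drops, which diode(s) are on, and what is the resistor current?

Only D₁ conducts; I_R ≈ 1.3 mA

Assume both conduct. Then node N would need to be at both 9.8−0.7 = 9.1 V and 2.7−0.7 = 2 V, which is impossible.
Assume only D₁ conducts: V_N = 9.8 − 0.7 = 9.1 V, so I_R = 9.1/6.8 = 1.34 mA.
Check D₂: its anode-to-cathode voltage is 2.7 − 9.1 = -6.4 V < 0.7 V, so it is off. The assumption is consistent.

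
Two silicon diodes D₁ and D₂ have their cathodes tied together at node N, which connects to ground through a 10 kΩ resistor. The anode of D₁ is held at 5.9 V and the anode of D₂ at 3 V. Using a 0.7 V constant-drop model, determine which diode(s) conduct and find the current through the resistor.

Assume both conduct. Then node N would need to be at both 5.9−0.7 = 5.2 V and 3−0.7 = 2.3 V, which is impossible.
Assume only D₁ conducts: V_N = 5.9 − 0.7 = 5.2 V, so I_R = 5.2/10 = 0.52 mA.
Check D₂: its anode-to-cathode voltage is 3 − 5.2 = -2.2 V < 0.7 V, so it is off. The assumption is consistent.

Only D₁ conducts; I_R ≈ 0.52 mA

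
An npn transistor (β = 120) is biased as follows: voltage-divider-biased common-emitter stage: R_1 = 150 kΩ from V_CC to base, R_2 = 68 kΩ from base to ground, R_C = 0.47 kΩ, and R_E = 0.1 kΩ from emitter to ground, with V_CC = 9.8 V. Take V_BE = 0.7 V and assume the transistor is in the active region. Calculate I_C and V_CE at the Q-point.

Thevenize the base divider: V_Th = V_CC·R_2/(R_1+R_2) = 9.8×68/218 = 3.06 V, R_Th = R_1‖R_2 = 46.8 kΩ.
Base-emitter loop: V_Th = I_B·R_Th + V_BE + (β+1)I_B·R_E, so I_B = (3.06 − 0.7) / (46.8 + 121×0.1) = 0.04 mA.
I_C = β·I_B = 120×0.04 = 4.8 mA, and I_E = (β+1)I_B = 4.84 mA.
V_CE = V_CC − I_C·R_C − I_E·R_E = 9.8 − 4.8×0.47 − 4.84×0.1 = 7.06 V.
V_CE = 7.06 V > 0.2 V confirms active-region operation.

I_C ≈ 4.8 mA, V_CE ≈ 7.1 V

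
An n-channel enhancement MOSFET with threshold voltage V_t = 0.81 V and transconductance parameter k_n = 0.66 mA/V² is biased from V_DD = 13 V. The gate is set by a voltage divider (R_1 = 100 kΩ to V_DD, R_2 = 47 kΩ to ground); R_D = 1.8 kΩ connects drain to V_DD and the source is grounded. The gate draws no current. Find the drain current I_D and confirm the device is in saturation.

V_G = V_DD·R_2/(R_1+R_2) = 13×47/147 = 4.16 V. With the source grounded, V_GS = V_G = 4.16 V.
Assume saturation: I_D = (k_n/2)(V_GS − V_t)² = (0.66/2)×(4.16 − 0.81)² = 0.33×3.35² = 3.7 mA.
V_DS = V_DD − I_D·R_D = 13 − 3.7×1.8 = 6.35 V.
Saturation requires V_DS ≥ V_GS − V_t = 3.35 V; 6.35 ≥ 3.35 ✓.

I_D ≈ 3.7 mA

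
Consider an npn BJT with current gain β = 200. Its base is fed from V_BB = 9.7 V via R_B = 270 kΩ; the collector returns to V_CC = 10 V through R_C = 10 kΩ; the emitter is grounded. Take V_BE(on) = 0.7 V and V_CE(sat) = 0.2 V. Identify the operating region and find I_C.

saturation; I_C ≈ 0.98 mA

Assume active: I_B = (9.7 − 0.7)/270 = 0.0333 mA, giving I_C = β·I_B = 6.67 mA.
But then V_CE = 10 − 6.67×10 = -56.7 V < V_CE(sat) = 0.2 V — impossible in the active region.
So the transistor is saturated. With V_CE = 0.2 V, I_C = (V_CC − 0.2)/R_C = 9.8/10 = 0.98 mA.
Check: β·I_B = 6.67 mA > I_C = 0.98 mA, confirming saturation.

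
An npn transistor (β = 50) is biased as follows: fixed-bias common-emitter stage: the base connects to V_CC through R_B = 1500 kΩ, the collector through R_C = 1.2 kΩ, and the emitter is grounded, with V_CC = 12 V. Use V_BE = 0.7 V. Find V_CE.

Base loop: V_CC = I_B·R_B + V_BE, so I_B = (12 − 0.7)/1500 kΩ = 0.00753 mA.
In the active region I_C = β·I_B = 50 × 0.00753 = 0.377 mA.
Collector loop: V_CE = V_CC − I_C·R_C = 12 − 0.377×1.2 = 11.5 V.
Since V_CE = 11.5 V > V_CE(sat) ≈ 0.2 V, the transistor is in the active region as assumed.

V_CE ≈ 12 V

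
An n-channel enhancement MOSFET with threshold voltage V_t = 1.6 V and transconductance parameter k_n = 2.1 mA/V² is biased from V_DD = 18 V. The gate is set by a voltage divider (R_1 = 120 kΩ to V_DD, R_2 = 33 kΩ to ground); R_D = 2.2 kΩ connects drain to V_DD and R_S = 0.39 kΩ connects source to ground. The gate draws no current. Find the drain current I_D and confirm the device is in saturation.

V_G = V_DD·R_2/(R_1+R_2) = 18×33/153 = 3.88 V.
Assume saturation: I_D = (k_n/2)(V_GS − V_t)² with V_GS = V_G − I_D·R_S = 3.88 − 0.39·I_D.
Substituting gives 0.16·I_D² − 2.87·I_D + 5.47 = 0, with roots I_D = 2.17 or 15.8 mA.
The root I_D = 15.8 mA gives V_GS = -2.28 V ≤ V_t, so take I_D = 2.17 mA.
Then V_GS = 3.04 V and V_DS = V_DD − I_D(R_D+R_S) = 18 − 2.17×2.59 = 12.4 V.
Saturation requires V_DS ≥ V_GS − V_t = 1.44 V; 12.4 ≥ 1.44 ✓.

I_D ≈ 2.2 mA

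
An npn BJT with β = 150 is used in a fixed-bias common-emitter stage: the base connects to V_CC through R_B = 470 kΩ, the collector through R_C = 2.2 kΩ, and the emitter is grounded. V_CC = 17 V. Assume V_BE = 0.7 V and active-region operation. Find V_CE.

V_CE ≈ 5.6 V

Base loop: V_CC = I_B·R_B + V_BE, so I_B = (17 − 0.7)/470 kΩ = 0.0347 mA.
In the active region I_C = β·I_B = 150 × 0.0347 = 5.2 mA.
Collector loop: V_CE = V_CC − I_C·R_C = 17 − 5.2×2.2 = 5.56 V.
Since V_CE = 5.56 V > V_CE(sat) ≈ 0.2 V, the transistor is in the active region as assumed.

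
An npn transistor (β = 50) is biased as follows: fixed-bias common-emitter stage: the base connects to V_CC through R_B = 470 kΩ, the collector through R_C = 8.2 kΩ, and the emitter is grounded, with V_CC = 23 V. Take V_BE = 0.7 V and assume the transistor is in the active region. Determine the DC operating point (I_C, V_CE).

I_C ≈ 2.4 mA, V_CE ≈ 3.5 V

Base loop: V_CC = I_B·R_B + V_BE, so I_B = (23 − 0.7)/470 kΩ = 0.0474 mA.
In the active region I_C = β·I_B = 50 × 0.0474 = 2.37 mA.
Collector loop: V_CE = V_CC − I_C·R_C = 23 − 2.37×8.2 = 3.55 V.
Since V_CE = 3.55 V > V_CE(sat) ≈ 0.2 V, the transistor is in the active region as assumed.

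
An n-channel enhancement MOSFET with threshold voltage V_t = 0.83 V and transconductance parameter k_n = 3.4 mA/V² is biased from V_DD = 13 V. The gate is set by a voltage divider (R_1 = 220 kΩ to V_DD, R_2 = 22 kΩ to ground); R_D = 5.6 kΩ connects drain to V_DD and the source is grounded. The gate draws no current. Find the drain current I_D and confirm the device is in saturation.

I_D ≈ 0.21 mA

V_G = V_DD·R_2/(R_1+R_2) = 13×22/242 = 1.18 V. With the source grounded, V_GS = V_G = 1.18 V.
Assume saturation: I_D = (k_n/2)(V_GS − V_t)² = (3.4/2)×(1.18 − 0.83)² = 1.7×0.352² = 0.21 mA.
V_DS = V_DD − I_D·R_D = 13 − 0.21×5.6 = 11.8 V.
Saturation requires V_DS ≥ V_GS − V_t = 0.352 V; 11.8 ≥ 0.352 ✓.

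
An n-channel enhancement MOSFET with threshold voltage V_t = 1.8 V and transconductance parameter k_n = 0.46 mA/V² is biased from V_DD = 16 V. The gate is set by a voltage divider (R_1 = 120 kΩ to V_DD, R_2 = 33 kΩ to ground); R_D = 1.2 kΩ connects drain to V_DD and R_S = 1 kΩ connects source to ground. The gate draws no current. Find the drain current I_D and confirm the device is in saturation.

I_D ≈ 0.37 mA

V_G = V_DD·R_2/(R_1+R_2) = 16×33/153 = 3.45 V.
Assume saturation: I_D = (k_n/2)(V_GS − V_t)² with V_GS = V_G − I_D·R_S = 3.45 − 1·I_D.
Substituting gives 0.23·I_D² − 1.76·I_D + 0.627 = 0, with roots I_D = 0.375 or 7.28 mA.
The root I_D = 7.28 mA gives V_GS = -3.82 V ≤ V_t, so take I_D = 0.375 mA.
Then V_GS = 3.08 V and V_DS = V_DD − I_D(R_D+R_S) = 16 − 0.375×2.2 = 15.2 V.
Saturation requires V_DS ≥ V_GS − V_t = 1.28 V; 15.2 ≥ 1.28 ✓.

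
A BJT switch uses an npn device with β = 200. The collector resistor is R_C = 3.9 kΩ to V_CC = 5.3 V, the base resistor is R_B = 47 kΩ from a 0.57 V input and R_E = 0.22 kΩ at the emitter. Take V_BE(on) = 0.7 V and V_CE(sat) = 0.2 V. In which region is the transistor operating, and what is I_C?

V_BB = 0.57 V ≤ V_BE(on) = 0.7 V, so the base-emitter junction is not forward biased.
The transistor is in cutoff: I_B = I_C = 0.

cutoff; I_C ≈ 0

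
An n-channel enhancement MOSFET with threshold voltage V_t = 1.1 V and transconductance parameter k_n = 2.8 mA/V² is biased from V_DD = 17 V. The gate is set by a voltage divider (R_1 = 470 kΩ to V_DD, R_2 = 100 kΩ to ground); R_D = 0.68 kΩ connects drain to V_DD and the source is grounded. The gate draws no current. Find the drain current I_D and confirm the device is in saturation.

V_G = V_DD·R_2/(R_1+R_2) = 17×100/570 = 2.98 V. With the source grounded, V_GS = V_G = 2.98 V.
Assume saturation: I_D = (k_n/2)(V_GS − V_t)² = (2.8/2)×(2.98 − 1.1)² = 1.4×1.88² = 4.96 mA.
V_DS = V_DD − I_D·R_D = 17 − 4.96×0.68 = 13.6 V.
Saturation requires V_DS ≥ V_GS − V_t = 1.88 V; 13.6 ≥ 1.88 ✓.

I_D ≈ 5 mA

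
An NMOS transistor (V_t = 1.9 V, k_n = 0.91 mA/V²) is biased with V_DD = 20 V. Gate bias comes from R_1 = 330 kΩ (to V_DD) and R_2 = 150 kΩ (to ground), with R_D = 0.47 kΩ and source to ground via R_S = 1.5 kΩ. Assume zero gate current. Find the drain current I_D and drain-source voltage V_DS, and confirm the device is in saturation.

I_D ≈ 1.6 mA, V_DS ≈ 17 V

V_G = V_DD·R_2/(R_1+R_2) = 20×150/480 = 6.25 V.
Assume saturation: I_D = (k_n/2)(V_GS − V_t)² with V_GS = V_G − I_D·R_S = 6.25 − 1.5·I_D.
Substituting gives 1.02·I_D² − 6.94·I_D + 8.61 = 0, with roots I_D = 1.64 or 5.14 mA.
The root I_D = 5.14 mA gives V_GS = -1.46 V ≤ V_t, so take I_D = 1.64 mA.
Then V_GS = 3.8 V and V_DS = V_DD − I_D(R_D+R_S) = 20 − 1.64×1.97 = 16.8 V.
Saturation requires V_DS ≥ V_GS − V_t = 1.9 V; 16.8 ≥ 1.9 ✓.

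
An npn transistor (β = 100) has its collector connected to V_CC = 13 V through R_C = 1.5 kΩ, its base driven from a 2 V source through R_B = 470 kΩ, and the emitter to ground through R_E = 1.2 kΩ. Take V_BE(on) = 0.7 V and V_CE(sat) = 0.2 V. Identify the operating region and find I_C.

active; I_C ≈ 0.22 mA

Assume active. Base-emitter loop: I_B = (V_BB − V_BE)/(R_B + (β+1)R_E) = (2 − 0.7)/(470 + 101×1.2) = 0.0022 mA.
I_C = β·I_B = 100×0.0022 = 0.22 mA.
V_CE = V_CC − I_C·R_C − I_E·R_E = 13 − 0.22×1.5 − 0.222×1.2 = 12.4 V > V_CE(sat), so the active-region assumption holds.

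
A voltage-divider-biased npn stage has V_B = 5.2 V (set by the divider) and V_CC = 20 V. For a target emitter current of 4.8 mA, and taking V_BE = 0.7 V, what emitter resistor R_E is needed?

R_E ≈ 0.94 kΩ

V_E = V_B − V_BE = 5.2 − 0.7 = 4.5 V.
R_E = V_E / I_E = 4.5 / 4.8 = 0.938 kΩ.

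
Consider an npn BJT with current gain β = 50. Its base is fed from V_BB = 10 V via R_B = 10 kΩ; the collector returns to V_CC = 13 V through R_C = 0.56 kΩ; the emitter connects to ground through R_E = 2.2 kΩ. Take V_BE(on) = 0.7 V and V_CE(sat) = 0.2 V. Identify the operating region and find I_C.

Assume active. Base-emitter loop: I_B = (V_BB − V_BE)/(R_B + (β+1)R_E) = (10 − 0.7)/(10 + 51×2.2) = 0.0761 mA.
I_C = β·I_B = 50×0.0761 = 3.81 mA.
V_CE = V_CC − I_C·R_C − I_E·R_E = 13 − 3.81×0.56 − 3.88×2.2 = 2.33 V > V_CE(sat), so the active-region assumption holds.

active; I_C ≈ 3.8 mA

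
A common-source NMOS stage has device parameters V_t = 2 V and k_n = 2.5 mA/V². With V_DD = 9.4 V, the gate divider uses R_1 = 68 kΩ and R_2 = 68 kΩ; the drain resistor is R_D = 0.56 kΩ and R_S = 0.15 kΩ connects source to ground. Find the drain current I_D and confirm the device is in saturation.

V_G = V_DD·R_2/(R_1+R_2) = 9.4×68/136 = 4.7 V.
Assume saturation: I_D = (k_n/2)(V_GS − V_t)² with V_GS = V_G − I_D·R_S = 4.7 − 0.15·I_D.
Substituting gives 0.0281·I_D² − 2.01·I_D + 9.11 = 0, with roots I_D = 4.86 or 66.7 mA.
The root I_D = 66.7 mA gives V_GS = -5.3 V ≤ V_t, so take I_D = 4.86 mA.
Then V_GS = 3.97 V and V_DS = V_DD − I_D(R_D+R_S) = 9.4 − 4.86×0.71 = 5.95 V.
Saturation requires V_DS ≥ V_GS − V_t = 1.97 V; 5.95 ≥ 1.97 ✓.

I_D ≈ 4.9 mA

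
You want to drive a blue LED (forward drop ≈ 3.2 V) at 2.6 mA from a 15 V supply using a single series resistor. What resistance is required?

R ≈ 4.5 kΩ

The resistor drops V_S − V_D = 15 − 3.2 = 11.8 V at 2.6 mA.
R = 11.8 V / 2.6 mA = 4.54 kΩ.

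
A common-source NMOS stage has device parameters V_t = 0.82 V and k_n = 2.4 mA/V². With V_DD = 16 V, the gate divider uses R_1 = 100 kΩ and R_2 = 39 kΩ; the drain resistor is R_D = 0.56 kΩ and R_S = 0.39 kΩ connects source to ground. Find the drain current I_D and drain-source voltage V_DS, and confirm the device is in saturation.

I_D ≈ 4.5 mA, V_DS ≈ 12 V

V_G = V_DD·R_2/(R_1+R_2) = 16×39/139 = 4.49 V.
Assume saturation: I_D = (k_n/2)(V_GS − V_t)² with V_GS = V_G − I_D·R_S = 4.49 − 0.39·I_D.
Substituting gives 0.183·I_D² − 4.43·I_D + 16.2 = 0, with roots I_D = 4.46 or 19.8 mA.
The root I_D = 19.8 mA gives V_GS = -3.25 V ≤ V_t, so take I_D = 4.46 mA.
Then V_GS = 2.75 V and V_DS = V_DD − I_D(R_D+R_S) = 16 − 4.46×0.95 = 11.8 V.
Saturation requires V_DS ≥ V_GS − V_t = 1.93 V; 11.8 ≥ 1.93 ✓.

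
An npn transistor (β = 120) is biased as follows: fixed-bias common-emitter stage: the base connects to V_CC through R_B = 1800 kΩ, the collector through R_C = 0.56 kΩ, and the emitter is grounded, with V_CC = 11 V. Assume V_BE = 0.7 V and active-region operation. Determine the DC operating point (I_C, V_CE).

Base loop: V_CC = I_B·R_B + V_BE, so I_B = (11 − 0.7)/1800 kΩ = 0.00572 mA.
In the active region I_C = β·I_B = 120 × 0.00572 = 0.687 mA.
Collector loop: V_CE = V_CC − I_C·R_C = 11 − 0.687×0.56 = 10.6 V.
Since V_CE = 10.6 V > V_CE(sat) ≈ 0.2 V, the transistor is in the active region as assumed.

I_C ≈ 0.69 mA, V_CE ≈ 11 V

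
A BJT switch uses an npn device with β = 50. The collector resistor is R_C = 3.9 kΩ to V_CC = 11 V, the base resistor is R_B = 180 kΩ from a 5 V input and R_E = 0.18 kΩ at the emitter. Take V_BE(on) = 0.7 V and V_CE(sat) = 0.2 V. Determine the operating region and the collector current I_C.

active; I_C ≈ 1.1 mA

Assume active. Base-emitter loop: I_B = (V_BB − V_BE)/(R_B + (β+1)R_E) = (5 − 0.7)/(180 + 51×0.18) = 0.0227 mA.
I_C = β·I_B = 50×0.0227 = 1.14 mA.
V_CE = V_CC − I_C·R_C − I_E·R_E = 11 − 1.14×3.9 − 1.16×0.18 = 6.36 V > V_CE(sat), so the active-region assumption holds.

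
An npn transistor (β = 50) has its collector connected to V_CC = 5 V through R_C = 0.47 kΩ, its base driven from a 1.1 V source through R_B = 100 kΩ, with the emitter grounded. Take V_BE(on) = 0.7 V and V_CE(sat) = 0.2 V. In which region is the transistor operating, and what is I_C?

Assume active. Base-emitter loop: I_B = (V_BB − V_BE)/R_B = (1.1 − 0.7)/100 = 0.004 mA.
I_C = β·I_B = 50×0.004 = 0.2 mA.
V_CE = V_CC − I_C·R_C = 5 − 0.2×0.47 = 4.91 V > V_CE(sat), so the active-region assumption holds.

active; I_C ≈ 0.2 mA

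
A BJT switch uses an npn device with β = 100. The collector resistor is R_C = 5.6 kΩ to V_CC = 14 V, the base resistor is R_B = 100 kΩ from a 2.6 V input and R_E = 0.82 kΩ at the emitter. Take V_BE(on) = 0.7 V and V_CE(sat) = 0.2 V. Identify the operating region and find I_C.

active; I_C ≈ 1 mA

Assume active. Base-emitter loop: I_B = (V_BB − V_BE)/(R_B + (β+1)R_E) = (2.6 − 0.7)/(100 + 101×0.82) = 0.0104 mA.
I_C = β·I_B = 100×0.0104 = 1.04 mA.
V_CE = V_CC − I_C·R_C − I_E·R_E = 14 − 1.04×5.6 − 1.05×0.82 = 7.32 V > V_CE(sat), so the active-region assumption holds.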